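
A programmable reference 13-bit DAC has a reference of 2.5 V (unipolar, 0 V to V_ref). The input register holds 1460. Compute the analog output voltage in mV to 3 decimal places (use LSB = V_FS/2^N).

445.557 mV

LSB = 2.5 V / 2^13 = 305.18 µV.
V_out = 0 + 1460 × 0.000305176 V = 0.445557 V.
= 445.557 mV.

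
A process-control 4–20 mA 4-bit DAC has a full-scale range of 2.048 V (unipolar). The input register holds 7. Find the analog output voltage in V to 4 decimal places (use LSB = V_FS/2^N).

LSB = 2.048 V / 2^4 = 128.000 mV.
V_out = 0 + 7 × 0.128 V = 0.896 V.

0.8960 V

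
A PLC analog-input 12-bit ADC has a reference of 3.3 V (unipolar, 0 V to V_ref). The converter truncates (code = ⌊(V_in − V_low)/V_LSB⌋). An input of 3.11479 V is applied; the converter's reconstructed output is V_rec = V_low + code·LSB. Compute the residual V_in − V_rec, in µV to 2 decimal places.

One LSB is 3.3 V / 4096 = 0.806 mV.
Scaled input = 3866.1151 LSBs, so code = 3866.
V_rec = 0 + 3866·0.000805664 = 3.1146973 V.
Error = 3.11479 − 3.1146973 = 9.27344e-05 V = 92.73 µV.

92.73 µV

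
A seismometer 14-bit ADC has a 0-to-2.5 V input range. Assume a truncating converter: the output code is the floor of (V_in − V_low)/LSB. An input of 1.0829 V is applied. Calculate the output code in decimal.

code 7096

Full-scale span = 2.5 V; LSB = 2.5/2^14 = 152.59 µV.
(V_in − V_low)/LSB = (1.0829 − 0) / 0.000152588 = 7096.893.
So the output code is 7096.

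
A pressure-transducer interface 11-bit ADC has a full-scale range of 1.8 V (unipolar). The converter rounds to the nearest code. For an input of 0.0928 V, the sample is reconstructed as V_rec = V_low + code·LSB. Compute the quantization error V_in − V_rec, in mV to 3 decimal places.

-0.364 mV

Step size: 1.8 V ÷ 2^11 = 0.879 mV.
Scaled input = 105.5858 LSBs, so code = 106.
V_rec = 0 + 106·0.000878906 = 0.093164063 V.
V_in − V_rec = -0.000364063 V = -0.364 mV.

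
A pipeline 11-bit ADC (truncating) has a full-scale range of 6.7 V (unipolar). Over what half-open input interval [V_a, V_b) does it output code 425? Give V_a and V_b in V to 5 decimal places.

LSB = 6.7/2^11 = 3.271 mV.
V_a = V_low + 425·LSB = 1.39038 V; V_b = V_low + 426·LSB = 1.39365 V.

[1.39038 V, 1.39365 V)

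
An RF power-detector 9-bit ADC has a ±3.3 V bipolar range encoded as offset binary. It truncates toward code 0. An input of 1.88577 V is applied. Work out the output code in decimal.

LSB = 6.6 V / 512 = 12.891 mV.
Input sits at 402.290 steps above V_low.
Floor → code 402.

code 402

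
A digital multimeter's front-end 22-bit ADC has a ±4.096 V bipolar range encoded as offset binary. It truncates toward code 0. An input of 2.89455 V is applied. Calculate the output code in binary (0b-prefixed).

With 4194304 levels over 8.192 V, one step is 1.95 µV.
(V_in − V_low)/LSB = (2.89455 − (−4.096)) / 1.95313e-06 = 3579161.600.
Floor → code 3579161.
In binary (0b-prefixed): 0b1101101001110100011001.

code 0b1101101001110100011001 (decimal 3579161)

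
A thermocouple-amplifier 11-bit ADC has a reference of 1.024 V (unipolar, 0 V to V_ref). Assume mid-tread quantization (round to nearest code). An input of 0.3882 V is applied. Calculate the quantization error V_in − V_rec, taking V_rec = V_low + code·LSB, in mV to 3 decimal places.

One LSB is 1.024 V / 2048 = 0.500 mV.
(0.3882 − 0)/0.0005 = 776.4000; round gives code 776.
Code 776 maps back to 0 + 776×0.0005 V = 0.388 V.
Difference: 0.0002 V → 0.200 mV.

0.200 mV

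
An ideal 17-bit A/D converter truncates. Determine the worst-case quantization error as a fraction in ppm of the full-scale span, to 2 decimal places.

Truncating → worst-case error = 1 LSB = V_FS/2^17, so 1e+06/131072 = 7.62939 ppm of full scale.

7.63 ppm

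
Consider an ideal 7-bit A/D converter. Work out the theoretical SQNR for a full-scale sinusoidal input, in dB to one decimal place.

43.9 dB

SNR ≈ 6.02·N + 1.76 dB = 6.02·7 + 1.76 = 43.90 dB.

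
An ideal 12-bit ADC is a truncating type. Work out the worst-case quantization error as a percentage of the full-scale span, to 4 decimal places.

Truncating → worst-case error = 1 LSB = V_FS/2^12, so 100/4096 = 0.0244141 % of full scale.

0.0244 %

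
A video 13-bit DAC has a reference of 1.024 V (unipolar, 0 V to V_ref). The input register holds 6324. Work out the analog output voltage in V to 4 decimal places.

0.7905 V

LSB = 1.024 V / 2^13 = 125.00 µV.
V_out = 0 + 6324 × 0.000125 V = 0.7905 V.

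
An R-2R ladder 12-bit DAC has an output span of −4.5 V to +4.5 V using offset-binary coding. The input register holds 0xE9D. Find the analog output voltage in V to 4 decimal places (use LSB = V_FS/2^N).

LSB = 9 V / 2^12 = 2.197 mV.
Code 0xE9D = 3741 decimal.
V_out = (−4.5) + 3741 × 0.00219727 V = 3.71997 V.

3.7200 V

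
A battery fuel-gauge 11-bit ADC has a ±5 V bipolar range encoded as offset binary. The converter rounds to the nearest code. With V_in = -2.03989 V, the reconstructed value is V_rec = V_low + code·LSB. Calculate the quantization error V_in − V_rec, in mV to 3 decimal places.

1.126 mV

LSB = 10/2^11 = 4.883 mV.
Scaled input = 606.2305 LSBs, so code = 606.
V_rec = (−5) + 606·0.00488281 = -2.0410156 V.
Difference: 0.00112563 V → 1.126 mV.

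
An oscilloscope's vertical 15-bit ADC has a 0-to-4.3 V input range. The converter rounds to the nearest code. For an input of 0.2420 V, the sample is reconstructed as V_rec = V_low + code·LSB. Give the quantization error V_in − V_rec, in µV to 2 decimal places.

One LSB is 4.3 V / 32768 = 131.23 µV.
Scaled input = 1844.1526 LSBs, so code = 1844.
Reconstructed: 0.24197998 V.
V_in − V_rec = 2.00195e-05 V = 20.02 µV.

20.02 µV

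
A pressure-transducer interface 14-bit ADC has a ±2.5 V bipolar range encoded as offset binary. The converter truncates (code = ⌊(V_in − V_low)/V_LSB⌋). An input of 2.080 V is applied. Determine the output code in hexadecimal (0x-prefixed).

code 0x3A9F (decimal 15007)

LSB = 5 V / 16384 = 305.18 µV.
(V_in − V_low)/LSB = (2.080 − (−2.5)) / 0.000305176 = 15007.744.
Floor → code 15007.
In hexadecimal (0x-prefixed): 0x3A9F.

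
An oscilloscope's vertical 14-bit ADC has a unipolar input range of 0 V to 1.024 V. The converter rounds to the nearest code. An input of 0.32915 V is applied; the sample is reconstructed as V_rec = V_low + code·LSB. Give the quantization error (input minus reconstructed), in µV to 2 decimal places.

25.00 µV

LSB = 1.024/2^14 = 62.50 µV.
Scaled input = 5266.4000 LSBs, so code = 5266.
V_rec = 0 + 5266·6.25e-05 = 0.329125 V.
Difference: 2.5e-05 V → 25.00 µV.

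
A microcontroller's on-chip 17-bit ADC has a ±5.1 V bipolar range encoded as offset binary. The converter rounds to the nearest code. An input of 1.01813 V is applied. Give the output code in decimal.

Full-scale span = 10.2 V; LSB = 10.2/2^17 = 77.82 µV.
(1.01813 − (−5.1)) / 7.78198e-05 = 78619.170 LSBs.
Round → code 78619.

code 78619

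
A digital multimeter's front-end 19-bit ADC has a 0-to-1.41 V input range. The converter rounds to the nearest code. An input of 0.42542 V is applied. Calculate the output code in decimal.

With 524288 levels over 1.41 V, one step is 2.69 µV.
Input sits at 158186.242 steps above V_low.
So the output code is 158186.

code 158186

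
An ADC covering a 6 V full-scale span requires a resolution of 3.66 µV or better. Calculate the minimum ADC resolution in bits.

21 bits

Number of steps required ≥ 6 V / 3.66 µV = 1639344.26.
Need 2^N ≥ 1639344.26; 2^20 = 1048576, 2^21 = 2097152.
Minimum N = 21.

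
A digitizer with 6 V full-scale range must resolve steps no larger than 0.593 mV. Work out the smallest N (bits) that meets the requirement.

Number of steps required ≥ 6 V / 0.593 mV = 10118.04.
Need 2^N ≥ 10118.04; 2^13 = 8192, 2^14 = 16384.
Minimum N = 14.

14 bits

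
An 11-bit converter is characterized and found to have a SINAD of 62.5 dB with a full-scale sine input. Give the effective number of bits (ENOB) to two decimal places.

ENOB = (SINAD − 1.76) / 6.02 = (62.5 − 1.76)/6.02 = 10.090.

10.09 bits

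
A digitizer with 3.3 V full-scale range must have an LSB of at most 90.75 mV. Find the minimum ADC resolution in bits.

Number of steps required ≥ 3.3 V / 90.75 mV = 36.36.
Need 2^N ≥ 36.36; 2^5 = 32, 2^6 = 64.
Minimum N = 6.

6 bits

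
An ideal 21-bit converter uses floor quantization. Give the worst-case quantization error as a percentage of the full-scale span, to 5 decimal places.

0.00005 %

Truncating → worst-case error = 1 LSB = V_FS/2^21, so 100/2097152 = 4.76837e-05 % of full scale.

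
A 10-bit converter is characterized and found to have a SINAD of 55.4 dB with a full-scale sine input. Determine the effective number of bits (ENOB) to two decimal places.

8.91 bits

ENOB = (SINAD − 1.76) / 6.02 = (55.4 − 1.76)/6.02 = 8.910.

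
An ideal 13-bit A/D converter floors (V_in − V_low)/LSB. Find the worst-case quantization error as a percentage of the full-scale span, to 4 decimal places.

Truncating → worst-case error = 1 LSB = V_FS/2^13, so 100/8192 = 0.012207 % of full scale.

0.0122 %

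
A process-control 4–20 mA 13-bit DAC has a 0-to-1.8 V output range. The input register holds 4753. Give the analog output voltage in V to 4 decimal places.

1.0444 V

LSB = 1.8 V / 2^13 = 219.73 µV.
V_out = 0 + 4753 × 0.000219727 V = 1.04436 V.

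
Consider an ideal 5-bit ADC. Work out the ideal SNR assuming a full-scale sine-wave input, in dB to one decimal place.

31.9 dB

SNR ≈ 6.02·N + 1.76 dB = 6.02·5 + 1.76 = 31.86 dB.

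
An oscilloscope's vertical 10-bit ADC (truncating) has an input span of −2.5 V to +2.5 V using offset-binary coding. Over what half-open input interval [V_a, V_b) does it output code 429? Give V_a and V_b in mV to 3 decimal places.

LSB = 5/2^10 = 4.883 mV.
V_a = V_low + 429·LSB = -0.405273 V; V_b = V_low + 430·LSB = -0.400391 V.

[-405.273 mV, -400.391 mV)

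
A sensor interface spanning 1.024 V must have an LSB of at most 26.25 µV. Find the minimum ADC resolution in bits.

16 bits

Number of steps required ≥ 1.024 V / 26.25 µV = 39009.52.
Need 2^N ≥ 39009.52; 2^15 = 32768, 2^16 = 65536.
Minimum N = 16.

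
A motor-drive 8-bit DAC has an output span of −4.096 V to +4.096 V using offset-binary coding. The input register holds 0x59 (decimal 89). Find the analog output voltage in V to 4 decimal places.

LSB = 8.192 V / 2^8 = 32.000 mV.
Code 0x59 = 89 decimal.
V_out = (−4.096) + 89 × 0.032 V = -1.248 V.

-1.2480 V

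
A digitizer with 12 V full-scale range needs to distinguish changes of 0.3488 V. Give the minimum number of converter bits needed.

6 bits

Number of steps required ≥ 12 V / 0.3488 V = 34.40.
Need 2^N ≥ 34.40; 2^5 = 32, 2^6 = 64.
Minimum N = 6.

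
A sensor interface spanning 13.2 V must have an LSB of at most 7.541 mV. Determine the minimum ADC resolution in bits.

11 bits

Number of steps required ≥ 13.2 V / 7.541 mV = 1750.43.
Need 2^N ≥ 1750.43; 2^10 = 1024, 2^11 = 2048.
Minimum N = 11.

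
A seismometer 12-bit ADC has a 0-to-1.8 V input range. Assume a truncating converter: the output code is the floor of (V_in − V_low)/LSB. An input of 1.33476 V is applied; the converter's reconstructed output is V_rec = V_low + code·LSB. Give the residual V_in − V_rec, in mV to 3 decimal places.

0.141 mV

LSB = 1.8/2^12 = 439.45 µV.
Scaled input = 3037.3205 LSBs, so code = 3037.
V_rec = 0 + 3037·0.000439453 = 1.3346191 V.
V_in − V_rec = 0.000140859 V = 0.141 mV.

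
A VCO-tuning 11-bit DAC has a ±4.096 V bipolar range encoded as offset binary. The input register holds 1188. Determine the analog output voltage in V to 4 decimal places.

LSB = 8.192 V / 2^11 = 4.000 mV.
V_out = (−4.096) + 1188 × 0.004 V = 0.656 V.

0.6560 V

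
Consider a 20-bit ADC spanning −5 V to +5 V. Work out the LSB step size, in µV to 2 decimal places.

9.54 µV

Full-scale span = 10 V.
LSB = 10 / 2^20 = 10 / 1048576 = 9.53674e-06 V = 9.54 µV.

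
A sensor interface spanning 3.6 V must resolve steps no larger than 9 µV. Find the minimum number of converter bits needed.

19 bits

Number of steps required ≥ 3.6 V / 9 µV = 400000.00.
Need 2^N ≥ 400000.00; 2^18 = 262144, 2^19 = 524288.
Minimum N = 19.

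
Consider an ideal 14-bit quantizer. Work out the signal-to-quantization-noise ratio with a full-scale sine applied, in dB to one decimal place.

SNR ≈ 6.02·N + 1.76 dB = 6.02·14 + 1.76 = 86.04 dB.

86.0 dB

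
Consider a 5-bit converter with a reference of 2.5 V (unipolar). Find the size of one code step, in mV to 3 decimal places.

Full-scale span = 2.5 V.
LSB = 2.5 / 2^5 = 2.5 / 32 = 0.078125 V = 78.125 mV.

78.125 mV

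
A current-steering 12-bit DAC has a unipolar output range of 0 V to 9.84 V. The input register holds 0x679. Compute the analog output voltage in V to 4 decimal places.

3.9807 V

LSB = 9.84 V / 2^12 = 2.402 mV.
Code 0x679 = 1657 decimal.
V_out = 0 + 1657 × 0.00240234 V = 3.98068 V.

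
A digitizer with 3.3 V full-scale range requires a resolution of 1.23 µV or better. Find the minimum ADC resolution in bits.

Number of steps required ≥ 3.3 V / 1.23 µV = 2682926.83.
Need 2^N ≥ 2682926.83; 2^21 = 2097152, 2^22 = 4194304.
Minimum N = 22.

22 bits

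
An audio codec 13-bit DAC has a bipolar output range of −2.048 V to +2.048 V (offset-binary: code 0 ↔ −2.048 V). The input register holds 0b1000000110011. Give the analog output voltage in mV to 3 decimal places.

LSB = 4.096 V / 2^13 = 0.500 mV.
Code 0b1000000110011 = 4147 decimal.
V_out = (−2.048) + 4147 × 0.0005 V = 0.0255 V.
= 25.500 mV.

25.500 mV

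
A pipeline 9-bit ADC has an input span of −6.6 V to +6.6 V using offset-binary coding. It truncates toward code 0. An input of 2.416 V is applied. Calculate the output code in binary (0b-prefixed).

code 0b101011101 (decimal 349)

LSB = 13.2 V / 512 = 25.781 mV.
(V_in − V_low)/LSB = (2.416 − (−6.6)) / 0.0257812 = 349.712.
Floor → code 349.
In binary (0b-prefixed): 0b101011101.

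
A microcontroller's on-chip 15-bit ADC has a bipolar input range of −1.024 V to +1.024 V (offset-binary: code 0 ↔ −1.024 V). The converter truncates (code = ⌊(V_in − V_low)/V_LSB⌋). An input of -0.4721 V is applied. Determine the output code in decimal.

With 32768 levels over 2.048 V, one step is 62.50 µV.
Input sits at 8830.400 steps above V_low.
Floor → code 8830.

code 8830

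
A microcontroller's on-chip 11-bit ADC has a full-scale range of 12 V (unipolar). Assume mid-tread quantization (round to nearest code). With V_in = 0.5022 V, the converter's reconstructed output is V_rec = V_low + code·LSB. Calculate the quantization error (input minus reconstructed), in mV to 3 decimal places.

LSB = 12/2^11 = 5.859 mV.
(V_in − V_low)/LSB = (0.5022 − 0)/0.00585938 = 85.7088 → code 86 (round).
Code 86 maps back to 0 + 86×0.00585938 V = 0.50390625 V.
V_in − V_rec = -0.00170625 V = -1.706 mV.

-1.706 mV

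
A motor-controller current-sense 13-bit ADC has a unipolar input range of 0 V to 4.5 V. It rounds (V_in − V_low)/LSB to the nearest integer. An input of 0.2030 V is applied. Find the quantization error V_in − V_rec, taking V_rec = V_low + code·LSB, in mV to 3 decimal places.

-0.247 mV

One LSB is 4.5 V / 8192 = 0.549 mV.
(V_in − V_low)/LSB = (0.2030 − 0)/0.000549316 = 369.5502 → code 370 (round).
Code 370 maps back to 0 + 370×0.000549316 V = 0.20324707 V.
Difference: -0.00024707 V → -0.247 mV.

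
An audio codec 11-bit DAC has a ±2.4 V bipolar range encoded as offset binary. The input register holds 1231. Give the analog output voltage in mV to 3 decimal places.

LSB = 4.8 V / 2^11 = 2.344 mV.
V_out = (−2.4) + 1231 × 0.00234375 V = 0.485156 V.
= 485.156 mV.

485.156 mV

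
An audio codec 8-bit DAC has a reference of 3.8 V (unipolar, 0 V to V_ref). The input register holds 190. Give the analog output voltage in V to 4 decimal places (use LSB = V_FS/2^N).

LSB = 3.8 V / 2^8 = 14.844 mV.
V_out = 0 + 190 × 0.0148437 V = 2.82031 V.

2.8203 V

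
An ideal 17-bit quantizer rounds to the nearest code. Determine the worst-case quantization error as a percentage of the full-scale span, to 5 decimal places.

Rounding → worst-case error = ½ LSB = V_FS/2^18, so 100/262144 = 0.00038147 % of full scale.

0.00038 %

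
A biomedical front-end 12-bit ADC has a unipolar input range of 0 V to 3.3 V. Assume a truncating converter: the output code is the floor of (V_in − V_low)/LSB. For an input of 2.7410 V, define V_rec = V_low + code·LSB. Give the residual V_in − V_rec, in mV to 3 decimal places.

One LSB is 3.3 V / 4096 = 0.806 mV.
(V_in − V_low)/LSB = (2.7410 − 0)/0.000805664 = 3402.1624 → code 3402 (floor).
V_rec = 0 + 3402·0.000805664 = 2.7408691 V.
Difference: 0.000130859 V → 0.131 mV.

0.131 mV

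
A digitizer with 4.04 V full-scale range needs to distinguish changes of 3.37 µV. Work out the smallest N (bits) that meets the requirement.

Number of steps required ≥ 4.04 V / 3.37 µV = 1198813.06.
Need 2^N ≥ 1198813.06; 2^20 = 1048576, 2^21 = 2097152.
Minimum N = 21.

21 bits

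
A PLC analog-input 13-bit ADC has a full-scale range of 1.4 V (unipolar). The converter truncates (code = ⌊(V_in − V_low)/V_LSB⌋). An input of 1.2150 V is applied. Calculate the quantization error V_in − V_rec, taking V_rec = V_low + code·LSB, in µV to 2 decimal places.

83.01 µV

LSB = 1.4/2^13 = 170.90 µV.
(V_in − V_low)/LSB = (1.2150 − 0)/0.000170898 = 7109.4857 → code 7109 (floor).
Code 7109 maps back to 0 + 7109×0.000170898 V = 1.214917 V.
Error = 1.2150 − 1.214917 = 8.30078e-05 V = 83.01 µV.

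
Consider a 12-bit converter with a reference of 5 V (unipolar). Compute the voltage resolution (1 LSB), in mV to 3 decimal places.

1.221 mV

Full-scale span = 5 V.
LSB = 5 / 2^12 = 5 / 4096 = 0.0012207 V = 1.221 mV.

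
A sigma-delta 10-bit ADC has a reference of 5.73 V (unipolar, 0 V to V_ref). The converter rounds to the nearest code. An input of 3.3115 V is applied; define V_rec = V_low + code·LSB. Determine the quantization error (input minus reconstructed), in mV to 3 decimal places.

-1.156 mV

Step size: 5.73 V ÷ 2^10 = 5.596 mV.
Scaled input = 591.7934 LSBs, so code = 592.
Code 592 maps back to 0 + 592×0.0055957 V = 3.3126562 V.
Error = 3.3115 − 3.3126562 = -0.00115625 V = -1.156 mV.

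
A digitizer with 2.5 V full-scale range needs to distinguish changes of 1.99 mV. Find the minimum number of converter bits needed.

11 bits

Number of steps required ≥ 2.5 V / 1.99 mV = 1256.28.
Need 2^N ≥ 1256.28; 2^10 = 1024, 2^11 = 2048.
Minimum N = 11.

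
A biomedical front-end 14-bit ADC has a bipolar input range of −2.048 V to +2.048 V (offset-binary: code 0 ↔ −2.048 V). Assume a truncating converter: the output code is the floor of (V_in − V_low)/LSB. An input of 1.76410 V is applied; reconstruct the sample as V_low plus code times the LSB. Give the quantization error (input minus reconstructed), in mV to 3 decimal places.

0.100 mV

One LSB is 4.096 V / 16384 = 250.00 µV.
(V_in − V_low)/LSB = (1.76410 − (−2.048))/0.00025 = 15248.4000 → code 15248 (floor).
Code 15248 maps back to (−2.048) + 15248×0.00025 V = 1.764 V.
V_in − V_rec = 0.0001 V = 0.100 mV.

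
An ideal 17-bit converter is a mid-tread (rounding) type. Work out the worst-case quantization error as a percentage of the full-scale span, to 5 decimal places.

0.00038 %

Rounding → worst-case error = ½ LSB = V_FS/2^18, so 100/262144 = 0.00038147 % of full scale.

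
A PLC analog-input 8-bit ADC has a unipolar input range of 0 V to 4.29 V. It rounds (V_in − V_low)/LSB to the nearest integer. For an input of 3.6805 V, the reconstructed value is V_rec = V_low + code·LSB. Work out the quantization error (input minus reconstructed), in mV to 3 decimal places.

One LSB is 4.29 V / 256 = 16.758 mV.
(V_in − V_low)/LSB = (3.6805 − 0)/0.0167578 = 219.6289 → code 220 (round).
Reconstructed: 3.6867187 V.
Difference: -0.00621875 V → -6.219 mV.

-6.219 mV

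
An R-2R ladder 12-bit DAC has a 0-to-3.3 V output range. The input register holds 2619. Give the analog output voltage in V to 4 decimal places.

LSB = 3.3 V / 2^12 = 0.806 mV.
V_out = 0 + 2619 × 0.000805664 V = 2.11003 V.

2.1100 V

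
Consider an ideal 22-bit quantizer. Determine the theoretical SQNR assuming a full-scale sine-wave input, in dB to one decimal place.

134.2 dB

SNR ≈ 6.02·N + 1.76 dB = 6.02·22 + 1.76 = 134.20 dB.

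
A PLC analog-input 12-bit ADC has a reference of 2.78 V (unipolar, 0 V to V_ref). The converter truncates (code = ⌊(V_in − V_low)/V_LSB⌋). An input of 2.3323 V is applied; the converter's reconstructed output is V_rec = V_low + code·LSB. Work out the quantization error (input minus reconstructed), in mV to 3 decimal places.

0.249 mV

LSB = 2.78/2^12 = 0.679 mV.
Scaled input = 3436.3672 LSBs, so code = 3436.
Code 3436 maps back to 0 + 3436×0.000678711 V = 2.3320508 V.
V_in − V_rec = 0.000249219 V = 0.249 mV.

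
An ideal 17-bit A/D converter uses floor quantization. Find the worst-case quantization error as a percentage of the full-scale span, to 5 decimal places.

Truncating → worst-case error = 1 LSB = V_FS/2^17, so 100/131072 = 0.000762939 % of full scale.

0.00076 %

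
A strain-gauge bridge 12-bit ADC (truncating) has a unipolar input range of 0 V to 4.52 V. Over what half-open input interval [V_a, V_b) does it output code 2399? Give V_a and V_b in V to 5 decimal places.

[2.64733 V, 2.64844 V)

LSB = 4.52/2^12 = 1.104 mV.
V_a = V_low + 2399·LSB = 2.64733 V; V_b = V_low + 2400·LSB = 2.64844 V.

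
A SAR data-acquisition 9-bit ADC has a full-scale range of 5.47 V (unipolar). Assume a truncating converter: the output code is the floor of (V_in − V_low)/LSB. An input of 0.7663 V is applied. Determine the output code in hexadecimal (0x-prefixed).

With 512 levels over 5.47 V, one step is 10.684 mV.
(V_in − V_low)/LSB = (0.7663 − 0) / 0.0106836 = 71.727.
So the output code is 71.
In hexadecimal (0x-prefixed): 0x47.

code 0x47 (decimal 71)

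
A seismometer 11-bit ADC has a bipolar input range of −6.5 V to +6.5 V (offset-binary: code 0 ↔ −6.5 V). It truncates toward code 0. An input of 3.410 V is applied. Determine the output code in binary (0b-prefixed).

code 0b11000011001 (decimal 1561)

LSB = 13 V / 2048 = 6.348 mV.
(3.410 − (−6.5)) / 0.00634766 = 1561.206 LSBs.
So the output code is 1561.
In binary (0b-prefixed): 0b11000011001.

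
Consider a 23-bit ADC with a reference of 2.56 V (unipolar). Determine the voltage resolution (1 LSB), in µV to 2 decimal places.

0.31 µV

Full-scale span = 2.56 V.
LSB = 2.56 / 2^23 = 2.56 / 8388608 = 3.05176e-07 V = 0.31 µV.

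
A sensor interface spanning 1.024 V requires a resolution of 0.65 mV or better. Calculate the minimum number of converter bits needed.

Number of steps required ≥ 1.024 V / 0.65 mV = 1575.38.
Need 2^N ≥ 1575.38; 2^10 = 1024, 2^11 = 2048.
Minimum N = 11.

11 bits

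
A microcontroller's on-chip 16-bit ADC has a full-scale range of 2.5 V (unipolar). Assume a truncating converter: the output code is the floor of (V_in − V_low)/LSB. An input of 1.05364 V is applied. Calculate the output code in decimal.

code 27620

Full-scale span = 2.5 V; LSB = 2.5/2^16 = 38.15 µV.
(1.05364 − 0) / 3.8147e-05 = 27620.540 LSBs.
⌊·⌋(27620.540) = 27620.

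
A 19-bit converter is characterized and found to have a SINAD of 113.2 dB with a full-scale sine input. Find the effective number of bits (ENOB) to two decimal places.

18.51 bits

ENOB = (SINAD − 1.76) / 6.02 = (113.2 − 1.76)/6.02 = 18.512.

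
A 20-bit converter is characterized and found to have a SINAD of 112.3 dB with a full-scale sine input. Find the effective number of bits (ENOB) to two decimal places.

18.36 bits

ENOB = (SINAD − 1.76) / 6.02 = (112.3 − 1.76)/6.02 = 18.362.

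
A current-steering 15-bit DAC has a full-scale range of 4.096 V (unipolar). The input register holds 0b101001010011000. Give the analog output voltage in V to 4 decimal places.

2.6430 V

LSB = 4.096 V / 2^15 = 125.00 µV.
Code 0b101001010011000 = 21144 decimal.
V_out = 0 + 21144 × 0.000125 V = 2.643 V.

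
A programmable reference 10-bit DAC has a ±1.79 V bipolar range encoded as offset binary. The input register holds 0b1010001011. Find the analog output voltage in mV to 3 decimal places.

485.957 mV

LSB = 3.58 V / 2^10 = 3.496 mV.
Code 0b1010001011 = 651 decimal.
V_out = (−1.79) + 651 × 0.00349609 V = 0.485957 V.
= 485.957 mV.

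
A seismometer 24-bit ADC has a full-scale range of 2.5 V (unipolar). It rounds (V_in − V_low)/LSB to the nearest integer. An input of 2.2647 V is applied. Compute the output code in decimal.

LSB = 2.5 V / 16777216 = 0.15 µV.
Input sits at 15198144.430 steps above V_low.
round(15198144.430) = 15198144.

code 15198144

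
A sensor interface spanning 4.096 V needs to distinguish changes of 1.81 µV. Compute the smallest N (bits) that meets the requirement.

22 bits

Number of steps required ≥ 4.096 V / 1.81 µV = 2262983.43.
Need 2^N ≥ 2262983.43; 2^21 = 2097152, 2^22 = 4194304.
Minimum N = 22.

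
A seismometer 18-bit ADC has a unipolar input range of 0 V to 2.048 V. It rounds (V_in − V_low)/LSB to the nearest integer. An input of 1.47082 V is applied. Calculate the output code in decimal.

code 188265

Full-scale span = 2.048 V; LSB = 2.048/2^18 = 7.81 µV.
(V_in − V_low)/LSB = (1.47082 − 0) / 7.8125e-06 = 188264.960.
So the output code is 188265.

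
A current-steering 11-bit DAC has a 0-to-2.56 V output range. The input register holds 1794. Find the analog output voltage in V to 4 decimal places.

LSB = 2.56 V / 2^11 = 1.250 mV.
V_out = 0 + 1794 × 0.00125 V = 2.2425 V.

2.2425 V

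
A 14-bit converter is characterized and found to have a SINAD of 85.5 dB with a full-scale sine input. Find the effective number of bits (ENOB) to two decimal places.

ENOB = (SINAD − 1.76) / 6.02 = (85.5 − 1.76)/6.02 = 13.910.

13.91 bits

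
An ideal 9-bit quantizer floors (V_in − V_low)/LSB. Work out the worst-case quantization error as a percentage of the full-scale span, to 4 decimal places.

0.1953 %

Truncating → worst-case error = 1 LSB = V_FS/2^9, so 100/512 = 0.195312 % of full scale.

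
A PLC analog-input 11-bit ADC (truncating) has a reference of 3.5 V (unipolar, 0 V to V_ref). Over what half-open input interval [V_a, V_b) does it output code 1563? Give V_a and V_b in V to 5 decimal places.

[2.67114 V, 2.67285 V)

LSB = 3.5/2^11 = 1.709 mV.
V_a = V_low + 1563·LSB = 2.67114 V; V_b = V_low + 1564·LSB = 2.67285 V.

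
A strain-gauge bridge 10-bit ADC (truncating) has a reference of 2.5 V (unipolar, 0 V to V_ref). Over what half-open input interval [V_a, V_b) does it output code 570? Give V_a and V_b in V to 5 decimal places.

[1.39160 V, 1.39404 V)

LSB = 2.5/2^10 = 2.441 mV.
V_a = V_low + 570·LSB = 1.3916 V; V_b = V_low + 571·LSB = 1.39404 V.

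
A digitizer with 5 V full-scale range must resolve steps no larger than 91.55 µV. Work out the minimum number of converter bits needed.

16 bits

Number of steps required ≥ 5 V / 91.55 µV = 54614.96.
Need 2^N ≥ 54614.96; 2^15 = 32768, 2^16 = 65536.
Minimum N = 16.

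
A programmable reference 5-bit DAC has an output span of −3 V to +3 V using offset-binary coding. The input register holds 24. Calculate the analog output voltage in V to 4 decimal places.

LSB = 6 V / 2^5 = 187.500 mV.
V_out = (−3) + 24 × 0.1875 V = 1.5 V.

1.5000 V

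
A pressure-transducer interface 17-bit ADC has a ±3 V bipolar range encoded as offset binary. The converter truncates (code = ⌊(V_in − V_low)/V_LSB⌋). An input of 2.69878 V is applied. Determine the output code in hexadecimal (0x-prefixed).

With 131072 levels over 6 V, one step is 45.78 µV.
Input sits at 124491.749 steps above V_low.
So the output code is 124491.
In hexadecimal (0x-prefixed): 0x1E64B.

code 0x1E64B (decimal 124491)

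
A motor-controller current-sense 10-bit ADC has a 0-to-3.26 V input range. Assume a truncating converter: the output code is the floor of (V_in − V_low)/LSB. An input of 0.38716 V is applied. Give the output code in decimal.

code 121

With 1024 levels over 3.26 V, one step is 3.184 mV.
(0.38716 − 0) / 0.00318359 = 121.611 LSBs.
So the output code is 121.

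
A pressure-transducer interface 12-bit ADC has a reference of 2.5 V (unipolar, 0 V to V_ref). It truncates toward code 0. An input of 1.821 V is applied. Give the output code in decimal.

Full-scale span = 2.5 V; LSB = 2.5/2^12 = 0.610 mV.
Input sits at 2983.526 steps above V_low.
⌊·⌋(2983.526) = 2983.

code 2983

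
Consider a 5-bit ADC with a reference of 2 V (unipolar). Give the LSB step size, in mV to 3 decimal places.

Full-scale span = 2 V.
LSB = 2 / 2^5 = 2 / 32 = 0.0625 V = 62.500 mV.

62.500 mV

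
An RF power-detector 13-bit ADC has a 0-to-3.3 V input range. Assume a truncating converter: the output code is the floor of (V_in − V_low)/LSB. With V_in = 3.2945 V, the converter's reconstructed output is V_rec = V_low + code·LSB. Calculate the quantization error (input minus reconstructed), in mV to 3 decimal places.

0.140 mV

Step size: 3.3 V ÷ 2^13 = 402.83 µV.
(V_in − V_low)/LSB = (3.2945 − 0)/0.000402832 = 8178.3467 → code 8178 (floor).
V_rec = 0 + 8178·0.000402832 = 3.2943604 V.
Difference: 0.000139648 V → 0.140 mV.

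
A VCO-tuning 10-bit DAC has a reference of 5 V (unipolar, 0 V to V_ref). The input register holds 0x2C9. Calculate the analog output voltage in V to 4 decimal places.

LSB = 5 V / 2^10 = 4.883 mV.
Code 0x2C9 = 713 decimal.
V_out = 0 + 713 × 0.00488281 V = 3.48145 V.

3.4814 V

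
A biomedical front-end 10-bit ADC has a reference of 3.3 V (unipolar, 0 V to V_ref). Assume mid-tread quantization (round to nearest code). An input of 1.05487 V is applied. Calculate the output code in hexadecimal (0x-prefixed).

code 0x147 (decimal 327)

Full-scale span = 3.3 V; LSB = 3.3/2^10 = 3.223 mV.
Input sits at 327.329 steps above V_low.
round(327.329) = 327.
In hexadecimal (0x-prefixed): 0x147.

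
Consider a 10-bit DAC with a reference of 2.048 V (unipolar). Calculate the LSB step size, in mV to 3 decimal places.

Full-scale span = 2.048 V.
LSB = 2.048 / 2^10 = 2.048 / 1024 = 0.002 V = 2.000 mV.

2.000 mV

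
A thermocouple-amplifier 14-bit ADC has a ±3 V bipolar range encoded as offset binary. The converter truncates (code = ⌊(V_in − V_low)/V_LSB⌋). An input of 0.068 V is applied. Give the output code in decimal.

code 8377

With 16384 levels over 6 V, one step is 366.21 µV.
(0.068 − (−3)) / 0.000366211 = 8377.685 LSBs.
Floor → code 8377.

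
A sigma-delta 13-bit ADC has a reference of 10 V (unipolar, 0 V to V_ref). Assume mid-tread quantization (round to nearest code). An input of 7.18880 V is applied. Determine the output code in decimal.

code 5889

LSB = 10 V / 8192 = 1.221 mV.
(V_in − V_low)/LSB = (7.18880 − 0) / 0.0012207 = 5889.065.
So the output code is 5889.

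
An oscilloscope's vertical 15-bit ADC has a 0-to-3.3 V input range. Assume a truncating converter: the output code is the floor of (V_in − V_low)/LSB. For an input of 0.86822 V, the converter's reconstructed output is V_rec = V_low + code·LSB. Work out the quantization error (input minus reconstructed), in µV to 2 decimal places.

16.26 µV

One LSB is 3.3 V / 32768 = 100.71 µV.
(V_in − V_low)/LSB = (0.86822 − 0)/0.000100708 = 8621.1615 → code 8621 (floor).
Reconstructed: 0.86820374 V.
V_in − V_rec = 1.62646e-05 V = 16.26 µV.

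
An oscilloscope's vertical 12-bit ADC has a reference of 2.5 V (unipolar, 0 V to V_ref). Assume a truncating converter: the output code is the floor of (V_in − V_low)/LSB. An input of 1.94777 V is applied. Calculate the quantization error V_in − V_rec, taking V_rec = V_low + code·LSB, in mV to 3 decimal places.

One LSB is 2.5 V / 4096 = 0.610 mV.
(1.94777 − 0)/0.000610352 = 3191.2264; ⌊·⌋ gives code 3191.
V_rec = 0 + 3191·0.000610352 = 1.9476318 V.
Error = 1.94777 − 1.9476318 = 0.000138164 V = 0.138 mV.

0.138 mV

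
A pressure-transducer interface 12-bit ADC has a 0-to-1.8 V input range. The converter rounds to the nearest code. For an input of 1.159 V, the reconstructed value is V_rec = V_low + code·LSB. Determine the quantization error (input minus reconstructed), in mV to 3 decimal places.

0.162 mV

Step size: 1.8 V ÷ 2^12 = 439.45 µV.
Scaled input = 2637.3689 LSBs, so code = 2637.
Reconstructed: 1.1588379 V.
Error = 1.159 − 1.1588379 = 0.000162109 V = 0.162 mV.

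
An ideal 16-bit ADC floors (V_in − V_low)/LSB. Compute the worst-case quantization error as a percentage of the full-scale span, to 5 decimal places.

0.00153 %

Truncating → worst-case error = 1 LSB = V_FS/2^16, so 100/65536 = 0.00152588 % of full scale.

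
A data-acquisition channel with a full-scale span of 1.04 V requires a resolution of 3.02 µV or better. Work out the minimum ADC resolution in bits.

Number of steps required ≥ 1.04 V / 3.02 µV = 344370.86.
Need 2^N ≥ 344370.86; 2^18 = 262144, 2^19 = 524288.
Minimum N = 19.

19 bits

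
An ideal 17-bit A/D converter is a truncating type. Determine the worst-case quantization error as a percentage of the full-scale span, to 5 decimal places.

Truncating → worst-case error = 1 LSB = V_FS/2^17, so 100/131072 = 0.000762939 % of full scale.

0.00076 %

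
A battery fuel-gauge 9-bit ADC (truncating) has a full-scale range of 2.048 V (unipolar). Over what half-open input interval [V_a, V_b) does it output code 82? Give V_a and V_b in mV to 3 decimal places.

LSB = 2.048/2^9 = 4.000 mV.
V_a = V_low + 82·LSB = 0.328 V; V_b = V_low + 83·LSB = 0.332 V.

[328.000 mV, 332.000 mV)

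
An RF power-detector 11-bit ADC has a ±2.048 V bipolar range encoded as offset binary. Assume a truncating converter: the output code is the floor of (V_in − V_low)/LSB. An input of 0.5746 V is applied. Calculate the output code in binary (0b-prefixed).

With 2048 levels over 4.096 V, one step is 2.000 mV.
(0.5746 − (−2.048)) / 0.002 = 1311.300 LSBs.
Floor → code 1311.
In binary (0b-prefixed): 0b10100011111.

code 0b10100011111 (decimal 1311)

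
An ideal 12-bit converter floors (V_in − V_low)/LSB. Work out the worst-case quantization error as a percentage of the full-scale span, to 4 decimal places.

0.0244 %

Truncating → worst-case error = 1 LSB = V_FS/2^12, so 100/4096 = 0.0244141 % of full scale.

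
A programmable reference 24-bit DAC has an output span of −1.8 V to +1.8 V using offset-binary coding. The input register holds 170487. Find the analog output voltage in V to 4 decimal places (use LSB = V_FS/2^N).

LSB = 3.6 V / 2^24 = 0.21 µV.
V_out = (−1.8) + 170487 × 2.14577e-07 V = -1.76342 V.

-1.7634 V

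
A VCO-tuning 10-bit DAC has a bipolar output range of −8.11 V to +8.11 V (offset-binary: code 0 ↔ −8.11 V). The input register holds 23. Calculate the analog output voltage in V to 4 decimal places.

LSB = 16.22 V / 2^10 = 15.840 mV.
V_out = (−8.11) + 23 × 0.0158398 V = -7.74568 V.

-7.7457 V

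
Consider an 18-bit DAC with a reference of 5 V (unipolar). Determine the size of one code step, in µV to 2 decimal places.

Full-scale span = 5 V.
LSB = 5 / 2^18 = 5 / 262144 = 1.90735e-05 V = 19.07 µV.

19.07 µV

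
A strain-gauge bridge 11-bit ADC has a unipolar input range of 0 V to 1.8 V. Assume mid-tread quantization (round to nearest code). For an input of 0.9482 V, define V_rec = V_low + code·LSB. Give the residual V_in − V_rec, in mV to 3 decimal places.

Step size: 1.8 V ÷ 2^11 = 0.879 mV.
(0.9482 − 0)/0.000878906 = 1078.8409; round gives code 1079.
V_rec = 0 + 1079·0.000878906 = 0.94833984 V.
Difference: -0.000139844 V → -0.140 mV.

-0.140 mV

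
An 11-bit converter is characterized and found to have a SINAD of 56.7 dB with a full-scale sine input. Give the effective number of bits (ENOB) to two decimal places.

9.13 bits

ENOB = (SINAD − 1.76) / 6.02 = (56.7 − 1.76)/6.02 = 9.126.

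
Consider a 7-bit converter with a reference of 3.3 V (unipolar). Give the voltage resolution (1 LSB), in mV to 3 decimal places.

Full-scale span = 3.3 V.
LSB = 3.3 / 2^7 = 3.3 / 128 = 0.0257812 V = 25.781 mV.

25.781 mV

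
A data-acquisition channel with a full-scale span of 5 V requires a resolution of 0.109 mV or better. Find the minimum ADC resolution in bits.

16 bits

Number of steps required ≥ 5 V / 0.109 mV = 45871.56.
Need 2^N ≥ 45871.56; 2^15 = 32768, 2^16 = 65536.
Minimum N = 16.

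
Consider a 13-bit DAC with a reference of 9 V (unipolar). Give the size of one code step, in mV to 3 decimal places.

1.099 mV

Full-scale span = 9 V.
LSB = 9 / 2^13 = 9 / 8192 = 0.00109863 V = 1.099 mV.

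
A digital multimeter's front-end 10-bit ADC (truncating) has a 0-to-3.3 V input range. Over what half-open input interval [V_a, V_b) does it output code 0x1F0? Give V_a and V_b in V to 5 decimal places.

LSB = 3.3/2^10 = 3.223 mV.
Code 0x1F0 = 496 decimal.
V_a = V_low + 496·LSB = 1.59844 V; V_b = V_low + 497·LSB = 1.60166 V.

[1.59844 V, 1.60166 V)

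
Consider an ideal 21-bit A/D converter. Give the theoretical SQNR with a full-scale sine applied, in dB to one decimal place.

128.2 dB

SNR ≈ 6.02·N + 1.76 dB = 6.02·21 + 1.76 = 128.18 dB.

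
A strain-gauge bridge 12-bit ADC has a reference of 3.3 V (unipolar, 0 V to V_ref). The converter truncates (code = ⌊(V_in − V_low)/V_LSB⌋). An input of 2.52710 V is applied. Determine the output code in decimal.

code 3136

LSB = 3.3 V / 4096 = 0.806 mV.
Input sits at 3136.667 steps above V_low.
So the output code is 3136.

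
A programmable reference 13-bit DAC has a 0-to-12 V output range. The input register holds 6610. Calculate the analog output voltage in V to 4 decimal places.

LSB = 12 V / 2^13 = 1.465 mV.
V_out = 0 + 6610 × 0.00146484 V = 9.68262 V.

9.6826 V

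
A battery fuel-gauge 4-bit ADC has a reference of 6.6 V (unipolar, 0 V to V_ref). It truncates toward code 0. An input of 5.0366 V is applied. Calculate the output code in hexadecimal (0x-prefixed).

code 0xC (decimal 12)

Full-scale span = 6.6 V; LSB = 6.6/2^4 = 412.500 mV.
(5.0366 − 0) / 0.4125 = 12.210 LSBs.
Floor → code 12.
In hexadecimal (0x-prefixed): 0xC.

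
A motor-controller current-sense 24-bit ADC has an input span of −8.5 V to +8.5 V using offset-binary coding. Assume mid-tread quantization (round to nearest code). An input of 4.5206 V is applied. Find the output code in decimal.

Full-scale span = 17 V; LSB = 17/2^24 = 1.01 µV.
(V_in − V_low)/LSB = (4.5206 − (−8.5)) / 1.01328e-06 = 12849965.803.
Round → code 12849966.

code 12849966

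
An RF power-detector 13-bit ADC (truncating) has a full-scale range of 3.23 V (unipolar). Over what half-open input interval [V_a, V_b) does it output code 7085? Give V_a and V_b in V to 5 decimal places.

LSB = 3.23/2^13 = 394.29 µV.
V_a = V_low + 7085·LSB = 2.79352 V; V_b = V_low + 7086·LSB = 2.79392 V.

[2.79352 V, 2.79392 V)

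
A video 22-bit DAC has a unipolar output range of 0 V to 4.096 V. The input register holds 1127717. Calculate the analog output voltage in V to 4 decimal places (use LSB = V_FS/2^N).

1.1013 V

LSB = 4.096 V / 2^22 = 0.98 µV.
V_out = 0 + 1127717 × 9.76563e-07 V = 1.10129 V.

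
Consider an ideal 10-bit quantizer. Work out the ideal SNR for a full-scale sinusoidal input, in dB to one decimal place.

SNR ≈ 6.02·N + 1.76 dB = 6.02·10 + 1.76 = 61.96 dB.

62.0 dB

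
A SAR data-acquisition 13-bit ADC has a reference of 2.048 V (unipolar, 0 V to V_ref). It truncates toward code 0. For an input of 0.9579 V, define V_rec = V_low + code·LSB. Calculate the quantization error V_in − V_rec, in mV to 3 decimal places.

0.150 mV

One LSB is 2.048 V / 8192 = 250.00 µV.
Scaled input = 3831.6000 LSBs, so code = 3831.
Code 3831 maps back to 0 + 3831×0.00025 V = 0.95775 V.
Difference: 0.00015 V → 0.150 mV.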